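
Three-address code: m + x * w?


Break into single-operator statements:
t1 = x * w
t2 = m + t1


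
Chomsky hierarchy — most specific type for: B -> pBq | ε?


Single nonterminal LHS, but p^n q^n is not regular
Classification: Type 2 (Context-Free)


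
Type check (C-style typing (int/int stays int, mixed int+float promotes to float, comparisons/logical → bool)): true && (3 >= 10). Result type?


Operand types: bool && bool
Rule: logical operators take bool operands and yield bool
Result type: bool


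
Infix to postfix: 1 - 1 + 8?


Left to right (same or higher precedence on left)
Postfix: 1 1 - 8 +


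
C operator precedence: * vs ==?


'*' is multiplicative (level 10); '==' is equality (level 6)
Higher level binds tighter
'*' has higher precedence than '=='


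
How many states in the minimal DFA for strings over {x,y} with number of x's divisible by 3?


Track (count of x) mod 3: states 0..2, accept at 0
Minimal DFA: 3 states


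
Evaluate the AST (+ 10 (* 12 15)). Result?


Evaluate inner: (* 12 15) = 180
Evaluate root: (+ 10 180) = 190
Result: 190


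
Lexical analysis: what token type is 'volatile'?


Pattern: reserved word
Type: KEYWORD


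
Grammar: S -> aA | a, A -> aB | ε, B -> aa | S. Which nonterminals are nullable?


A nonterminal is nullable iff some alternative derives ε (directly, or every symbol in it is nullable)
Nullable: {A}


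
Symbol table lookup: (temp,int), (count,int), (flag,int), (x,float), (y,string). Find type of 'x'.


Lookup 'x' → type float


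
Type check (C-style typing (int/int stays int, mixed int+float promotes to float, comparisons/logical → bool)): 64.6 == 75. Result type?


Operand types: float == int
Rule: comparison yields bool
Result type: bool


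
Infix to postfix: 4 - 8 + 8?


Left to right (same or higher precedence on left)
Postfix: 4 8 - 8 +


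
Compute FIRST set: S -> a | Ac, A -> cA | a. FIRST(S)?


Per alternative of S: FIRST(a) = {a}; FIRST(Ac) = {a, c}
FIRST(S) = {a, c}


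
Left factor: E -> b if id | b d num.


Common prefix: 'b'
Factored: E -> b E', E' -> if id | d num


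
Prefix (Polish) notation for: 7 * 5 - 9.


left-to-right (same/higher precedence on left): tree is (- (* 7 5) 9)
Prefix: - * 7 5 9


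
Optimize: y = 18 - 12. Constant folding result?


18 - 12 = 6 at compile time
Optimized: y = 6


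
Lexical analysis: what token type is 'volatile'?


Pattern: reserved word
Type: KEYWORD


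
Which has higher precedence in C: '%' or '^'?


'%' is multiplicative (level 10); '^' is bitwise XOR (level 4)
Higher level binds tighter
'%' has higher precedence than '^'


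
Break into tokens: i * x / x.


Scan left to right, longest-match per lexeme
Tokens: ID(i), OP(*), ID(x), OP(/), ID(x)


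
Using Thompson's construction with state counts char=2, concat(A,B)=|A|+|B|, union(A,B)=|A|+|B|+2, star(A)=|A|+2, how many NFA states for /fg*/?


Syntax tree has 2 char leaf(s), 0 union(s), 1 star(s)
chars contribute 2×2 = 4; each union adds +2; each star adds +2
Total: 4 + 0 + 2 = 6 states


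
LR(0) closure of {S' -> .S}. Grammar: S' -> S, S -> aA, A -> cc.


Start: S' -> .S
For each item with dot before a nonterminal B, add B -> .γ for every B-production
Closure: [S' -> .S, S -> .aA]


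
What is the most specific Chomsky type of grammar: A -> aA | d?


Right-linear: every RHS is a terminal or a terminal followed by one nonterminal
Classification: Type 3 (Regular)


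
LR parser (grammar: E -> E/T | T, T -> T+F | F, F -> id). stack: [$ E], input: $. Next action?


start symbol E on stack, input exhausted
Action: accept


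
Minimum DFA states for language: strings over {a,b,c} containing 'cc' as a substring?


KMP-style automaton: 2 progress states + 1 absorbing accept = 3
Minimal DFA: 3 states


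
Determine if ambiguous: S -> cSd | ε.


balanced c^n…d^n: each string has a unique parse
Unambiguous


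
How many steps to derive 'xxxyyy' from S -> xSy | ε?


Derivation: S => xSy => xxSyy => xxxSyyy => xxxyyy
Steps: 4


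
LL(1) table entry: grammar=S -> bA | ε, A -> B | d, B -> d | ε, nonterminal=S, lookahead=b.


For [S, b]: 'b' ∈ FIRST(bA)
Entry: S -> bA


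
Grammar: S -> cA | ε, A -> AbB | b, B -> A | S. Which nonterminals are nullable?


A nonterminal is nullable iff some alternative derives ε (directly, or every symbol in it is nullable)
Nullable: {B, S}


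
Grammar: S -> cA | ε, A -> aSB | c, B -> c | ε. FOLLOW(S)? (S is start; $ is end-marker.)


$ ∈ FOLLOW(S). For each A -> αBβ: add FIRST(β)\{ε} to FOLLOW(B); if β nullable, add FOLLOW(A).
FOLLOW(S) = {$, c}


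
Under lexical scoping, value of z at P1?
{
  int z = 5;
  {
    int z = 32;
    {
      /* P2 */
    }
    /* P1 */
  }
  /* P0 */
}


z declared in the same block as P1
z = 32


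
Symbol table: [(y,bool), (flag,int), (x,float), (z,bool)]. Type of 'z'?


Lookup 'z' → type bool


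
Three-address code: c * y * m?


Break into single-operator statements:
t1 = c * y
t2 = t1 * m


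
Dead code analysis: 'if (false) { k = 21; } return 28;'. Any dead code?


condition is constant false, so the whole block is unreachable
Dead: 'if (false) { k = 21; }'


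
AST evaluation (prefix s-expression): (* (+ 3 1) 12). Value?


Evaluate inner: (+ 3 1) = 4
Evaluate root: (* 4 12) = 48
Result: 48


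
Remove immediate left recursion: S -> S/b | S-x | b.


Left-recursive alternatives: S/b, S-x; non-recursive: b
Introduce S': S -> bS', S' -> /bS' | -xS' | ε


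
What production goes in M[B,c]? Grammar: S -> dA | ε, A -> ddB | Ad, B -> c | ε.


For [B, c]: 'c' ∈ FIRST(c)
Entry: B -> c


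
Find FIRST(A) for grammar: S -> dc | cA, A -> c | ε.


Per alternative of A: FIRST(c) = {c}; FIRST(ε) = {ε}
FIRST(A) = {c, ε}


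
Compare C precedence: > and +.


'+' is additive (level 9); '>' is relational (level 7)
Higher level binds tighter
'+' has higher precedence than '>'


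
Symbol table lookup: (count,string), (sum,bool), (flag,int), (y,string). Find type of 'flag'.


Lookup 'flag' → type int


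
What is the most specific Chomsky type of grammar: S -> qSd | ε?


Single nonterminal LHS, but q^n d^n is not regular
Classification: Type 2 (Context-Free)


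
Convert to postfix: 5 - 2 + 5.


Left to right (same or higher precedence on left)
Postfix: 5 2 - 5 +


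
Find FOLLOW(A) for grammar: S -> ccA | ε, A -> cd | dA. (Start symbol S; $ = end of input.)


$ ∈ FOLLOW(S). For each A -> αBβ: add FIRST(β)\{ε} to FOLLOW(B); if β nullable, add FOLLOW(A).
FOLLOW(A) = {$}


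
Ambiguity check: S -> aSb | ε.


balanced a^n…b^n: each string has a unique parse
Unambiguous


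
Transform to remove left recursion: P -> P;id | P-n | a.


Left-recursive alternatives: P;id, P-n; non-recursive: a
Introduce P': P -> aP', P' -> ;idP' | -nP' | ε


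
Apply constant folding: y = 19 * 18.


19 * 18 = 342 at compile time
Optimized: y = 342


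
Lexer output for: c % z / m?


Scan left to right, longest-match per lexeme
Tokens: ID(c), OP(%), ID(z), OP(/), ID(m)


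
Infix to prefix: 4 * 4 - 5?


left-to-right (same/higher precedence on left): tree is (- (* 4 4) 5)
Prefix: - * 4 4 5


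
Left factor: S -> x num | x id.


Common prefix: 'x'
Factored: S -> x S', S' -> num | id


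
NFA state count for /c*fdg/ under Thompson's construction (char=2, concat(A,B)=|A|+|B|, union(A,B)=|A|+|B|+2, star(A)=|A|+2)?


Syntax tree has 4 char leaf(s), 0 union(s), 1 star(s)
chars contribute 4×2 = 8; each union adds +2; each star adds +2
Total: 8 + 0 + 2 = 10 states


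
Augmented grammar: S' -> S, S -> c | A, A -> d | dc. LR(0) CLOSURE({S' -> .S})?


Start: S' -> .S
For each item with dot before a nonterminal B, add B -> .γ for every B-production
Closure: [S' -> .S, S -> .c, S -> .A, A -> .d, A -> .dc]


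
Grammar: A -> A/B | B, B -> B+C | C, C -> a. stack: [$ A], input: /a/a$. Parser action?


shift '/' to continue A -> A/B
Action: shift


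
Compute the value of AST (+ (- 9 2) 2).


Evaluate inner: (- 9 2) = 7
Evaluate root: (+ 7 2) = 9
Result: 9


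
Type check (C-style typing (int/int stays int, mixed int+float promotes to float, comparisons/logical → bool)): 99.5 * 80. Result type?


Operand types: float * int
Rule: mixed int/float promotes to float; int/int stays int
Result type: float


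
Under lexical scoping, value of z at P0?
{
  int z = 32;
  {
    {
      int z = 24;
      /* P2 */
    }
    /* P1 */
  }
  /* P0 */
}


z declared in the same block as P0
z = 32


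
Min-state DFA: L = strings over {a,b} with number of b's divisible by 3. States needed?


Track (count of b) mod 3: states 0..2, accept at 0
Minimal DFA: 3 states


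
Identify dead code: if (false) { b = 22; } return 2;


condition is constant false, so the whole block is unreachable
Dead: 'if (false) { b = 22; }'


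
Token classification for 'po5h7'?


Pattern: letter/underscore followed by alphanumerics, not a keyword
Type: IDENTIFIER


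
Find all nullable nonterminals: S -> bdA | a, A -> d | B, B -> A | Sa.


A nonterminal is nullable iff some alternative derives ε (directly, or every symbol in it is nullable)
Nullable: {}


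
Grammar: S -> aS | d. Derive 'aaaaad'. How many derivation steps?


Derivation: S => aS => aaS => aaaS => aaaaS => aaaaaS => aaaaad
Steps: 6


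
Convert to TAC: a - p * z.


Break into single-operator statements:
t1 = p * z
t2 = a - t1


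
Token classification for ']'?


Pattern: delimiter/punctuation
Type: PUNCTUATION


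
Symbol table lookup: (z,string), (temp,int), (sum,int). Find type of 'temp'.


Lookup 'temp' → type int


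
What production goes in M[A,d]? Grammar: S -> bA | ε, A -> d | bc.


For [A, d]: 'd' ∈ FIRST(d)
Entry: A -> d


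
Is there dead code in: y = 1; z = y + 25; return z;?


y is read by z's definition; z is returned
No dead code


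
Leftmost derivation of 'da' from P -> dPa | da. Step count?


Derivation: P => da
Steps: 1


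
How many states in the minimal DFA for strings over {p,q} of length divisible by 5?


Track length mod 5: states 0..4, accept at 0
Minimal DFA: 5 states


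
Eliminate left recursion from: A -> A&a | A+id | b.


Left-recursive alternatives: A&a, A+id; non-recursive: b
Introduce A': A -> bA', A' -> &aA' | +idA' | ε


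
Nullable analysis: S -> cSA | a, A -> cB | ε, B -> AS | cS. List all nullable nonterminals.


A nonterminal is nullable iff some alternative derives ε (directly, or every symbol in it is nullable)
Nullable: {A}


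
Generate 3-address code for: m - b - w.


Break into single-operator statements:
t1 = m - b
t2 = t1 - w


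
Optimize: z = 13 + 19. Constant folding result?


13 + 19 = 32 at compile time
Optimized: z = 32


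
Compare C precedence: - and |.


'-' is additive (level 9); '|' is bitwise OR (level 3)
Higher level binds tighter
'-' has higher precedence than '|'


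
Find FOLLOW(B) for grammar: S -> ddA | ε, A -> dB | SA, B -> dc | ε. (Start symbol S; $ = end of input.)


$ ∈ FOLLOW(S). For each A -> αBβ: add FIRST(β)\{ε} to FOLLOW(B); if β nullable, add FOLLOW(A).
FOLLOW(B) = {$, d}


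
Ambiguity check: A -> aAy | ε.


balanced a^n…y^n: each string has a unique parse
Unambiguous


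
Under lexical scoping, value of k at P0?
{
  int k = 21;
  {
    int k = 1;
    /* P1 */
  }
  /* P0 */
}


k declared in the same block as P0
k = 21


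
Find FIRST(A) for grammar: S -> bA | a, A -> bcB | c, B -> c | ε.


Per alternative of A: FIRST(bcB) = {b}; FIRST(c) = {c}
FIRST(A) = {b, c}


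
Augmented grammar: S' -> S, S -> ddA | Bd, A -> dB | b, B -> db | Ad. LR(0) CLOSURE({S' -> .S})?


Start: S' -> .S
For each item with dot before a nonterminal B, add B -> .γ for every B-production
Closure: [S' -> .S, S -> .ddA, S -> .Bd, B -> .db, B -> .Ad, A -> .dB, A -> .b]


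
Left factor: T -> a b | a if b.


Common prefix: 'a'
Factored: T -> a T', T' -> b | if b


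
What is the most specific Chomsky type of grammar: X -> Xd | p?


Left-linear: every RHS is a terminal or one nonterminal followed by a terminal
Classification: Type 3 (Regular)


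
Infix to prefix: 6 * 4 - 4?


left-to-right (same/higher precedence on left): tree is (- (* 6 4) 4)
Prefix: - * 6 4 4


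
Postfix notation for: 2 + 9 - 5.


Left to right (same or higher precedence on left)
Postfix: 2 9 + 5 -


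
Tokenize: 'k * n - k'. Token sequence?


Scan left to right, longest-match per lexeme
Tokens: ID(k), OP(*), ID(n), OP(-), ID(k)


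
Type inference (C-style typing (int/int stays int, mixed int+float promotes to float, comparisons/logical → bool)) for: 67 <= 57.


Operand types: int <= int
Rule: comparison yields bool
Result type: bool


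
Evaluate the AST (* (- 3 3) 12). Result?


Evaluate inner: (- 3 3) = 0
Evaluate root: (* 0 12) = 0
Result: 0


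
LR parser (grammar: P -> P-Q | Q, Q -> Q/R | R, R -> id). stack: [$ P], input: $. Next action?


start symbol P on stack, input exhausted
Action: accept


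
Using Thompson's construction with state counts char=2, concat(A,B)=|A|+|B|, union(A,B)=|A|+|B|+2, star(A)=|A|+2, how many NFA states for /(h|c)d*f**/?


Syntax tree has 4 char leaf(s), 1 union(s), 3 star(s)
chars contribute 4×2 = 8; each union adds +2; each star adds +2
Total: 8 + 2 + 6 = 16 states


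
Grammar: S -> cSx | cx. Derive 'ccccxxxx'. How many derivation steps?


Derivation: S => cSx => ccSxx => cccSxxx => ccccxxxx
Steps: 4


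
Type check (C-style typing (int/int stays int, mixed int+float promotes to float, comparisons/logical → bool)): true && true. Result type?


Operand types: bool && bool
Rule: logical operators take bool operands and yield bool
Result type: bool


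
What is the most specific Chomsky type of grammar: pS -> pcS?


LHS has context (more than one symbol) and |LHS| ≤ |RHS|
Classification: Type 1 (Context-Sensitive)


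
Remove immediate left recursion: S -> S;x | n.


Left-recursive alternatives: S;x; non-recursive: n
Introduce S': S -> nS', S' -> ;xS' | ε


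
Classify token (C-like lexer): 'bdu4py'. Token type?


Pattern: letter/underscore followed by alphanumerics, not a keyword
Type: IDENTIFIER


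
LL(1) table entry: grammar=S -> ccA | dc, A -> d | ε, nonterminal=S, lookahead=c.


For [S, c]: 'c' ∈ FIRST(ccA)
Entry: S -> ccA


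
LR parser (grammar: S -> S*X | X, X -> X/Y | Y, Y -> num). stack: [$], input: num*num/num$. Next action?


no handle on stack; shift 'num'
Action: shift


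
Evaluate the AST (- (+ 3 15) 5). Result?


Evaluate inner: (+ 3 15) = 18
Evaluate root: (- 18 5) = 13
Result: 13


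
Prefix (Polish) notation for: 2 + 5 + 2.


left-to-right (same/higher precedence on left): tree is (+ (+ 2 5) 2)
Prefix: + + 2 5 2


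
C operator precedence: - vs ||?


'-' is additive (level 9); '||' is logical OR (level 1)
Higher level binds tighter
'-' has higher precedence than '||'


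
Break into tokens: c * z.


Scan left to right, longest-match per lexeme
Tokens: ID(c), OP(*), ID(z)


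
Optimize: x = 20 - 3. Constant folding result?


20 - 3 = 17 at compile time
Optimized: x = 17


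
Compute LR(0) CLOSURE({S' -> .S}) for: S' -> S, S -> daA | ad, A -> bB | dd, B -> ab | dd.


Start: S' -> .S
For each item with dot before a nonterminal B, add B -> .γ for every B-production
Closure: [S' -> .S, S -> .daA, S -> .ad]


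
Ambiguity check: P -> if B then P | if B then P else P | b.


dangling else: 'if B then if B then b else b' parses two ways
Ambiguous


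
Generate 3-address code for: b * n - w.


Break into single-operator statements:
t1 = b * n
t2 = t1 - w


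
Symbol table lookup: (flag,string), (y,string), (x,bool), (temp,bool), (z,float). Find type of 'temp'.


Lookup 'temp' → type bool


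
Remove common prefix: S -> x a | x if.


Common prefix: 'x'
Factored: S -> x S', S' -> a | if


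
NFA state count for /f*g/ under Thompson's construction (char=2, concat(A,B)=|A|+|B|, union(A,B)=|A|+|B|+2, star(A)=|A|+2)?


Syntax tree has 2 char leaf(s), 0 union(s), 1 star(s)
chars contribute 2×2 = 4; each union adds +2; each star adds +2
Total: 4 + 0 + 2 = 6 states


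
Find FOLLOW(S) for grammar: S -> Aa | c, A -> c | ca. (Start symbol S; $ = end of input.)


$ ∈ FOLLOW(S). For each A -> αBβ: add FIRST(β)\{ε} to FOLLOW(B); if β nullable, add FOLLOW(A).
FOLLOW(S) = {$}


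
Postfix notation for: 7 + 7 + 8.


Left to right (same or higher precedence on left)
Postfix: 7 7 + 8 +


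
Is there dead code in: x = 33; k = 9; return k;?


x is assigned but never read
Dead: 'x = 33'


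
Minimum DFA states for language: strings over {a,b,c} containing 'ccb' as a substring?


KMP-style automaton: 3 progress states + 1 absorbing accept = 4
Minimal DFA: 4 states


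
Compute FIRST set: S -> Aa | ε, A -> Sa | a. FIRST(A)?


Per alternative of A: FIRST(Sa) = {a}; FIRST(a) = {a}
FIRST(A) = {a}


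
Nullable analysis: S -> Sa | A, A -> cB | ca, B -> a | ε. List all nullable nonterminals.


A nonterminal is nullable iff some alternative derives ε (directly, or every symbol in it is nullable)
Nullable: {B}


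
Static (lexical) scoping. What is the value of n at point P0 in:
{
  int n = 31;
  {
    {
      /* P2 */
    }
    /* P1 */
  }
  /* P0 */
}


n declared in the same block as P0
n = 31


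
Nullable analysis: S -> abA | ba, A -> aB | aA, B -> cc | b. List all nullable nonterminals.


A nonterminal is nullable iff some alternative derives ε (directly, or every symbol in it is nullable)
Nullable: {}


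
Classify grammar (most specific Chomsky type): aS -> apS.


LHS has context (more than one symbol) and |LHS| ≤ |RHS|
Classification: Type 1 (Context-Sensitive)


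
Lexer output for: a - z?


Scan left to right, longest-match per lexeme
Tokens: ID(a), OP(-), ID(z)


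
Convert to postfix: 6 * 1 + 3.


Left to right (same or higher precedence on left)
Postfix: 6 1 * 3 +


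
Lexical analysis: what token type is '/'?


Pattern: operator symbol
Type: OPERATOR


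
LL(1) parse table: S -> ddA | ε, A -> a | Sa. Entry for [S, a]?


For [S, a]: ε is nullable and 'a' ∈ FOLLOW(S)
Entry: S -> ε


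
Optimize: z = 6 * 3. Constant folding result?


6 * 3 = 18 at compile time
Optimized: z = 18


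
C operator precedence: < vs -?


'-' is additive (level 9); '<' is relational (level 7)
Higher level binds tighter
'-' has higher precedence than '<'


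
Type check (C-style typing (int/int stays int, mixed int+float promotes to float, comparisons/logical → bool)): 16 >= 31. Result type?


Operand types: int >= int
Rule: comparison yields bool
Result type: bool


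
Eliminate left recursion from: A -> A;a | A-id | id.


Left-recursive alternatives: A;a, A-id; non-recursive: id
Introduce A': A -> idA', A' -> ;aA' | -idA' | ε


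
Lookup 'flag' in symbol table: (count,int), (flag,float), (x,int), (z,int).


Lookup 'flag' → type float


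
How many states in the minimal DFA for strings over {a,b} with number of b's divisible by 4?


Track (count of b) mod 4: states 0..3, accept at 0
Minimal DFA: 4 states


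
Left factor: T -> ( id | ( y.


Common prefix: '('
Factored: T -> ( T', T' -> id | y


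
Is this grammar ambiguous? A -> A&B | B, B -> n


precedence layered via separate nonterminal B: deterministic
Unambiguous


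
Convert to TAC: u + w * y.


Break into single-operator statements:
t1 = w * y
t2 = u + t1


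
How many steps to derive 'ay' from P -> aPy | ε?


Derivation: P => aPy => ay
Steps: 2


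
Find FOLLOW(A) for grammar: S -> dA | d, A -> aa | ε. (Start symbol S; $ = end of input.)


$ ∈ FOLLOW(S). For each A -> αBβ: add FIRST(β)\{ε} to FOLLOW(B); if β nullable, add FOLLOW(A).
FOLLOW(A) = {$}


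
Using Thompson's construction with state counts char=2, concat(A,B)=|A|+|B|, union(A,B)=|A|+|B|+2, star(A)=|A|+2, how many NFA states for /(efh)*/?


Syntax tree has 3 char leaf(s), 0 union(s), 1 star(s)
chars contribute 3×2 = 6; each union adds +2; each star adds +2
Total: 6 + 0 + 2 = 8 states


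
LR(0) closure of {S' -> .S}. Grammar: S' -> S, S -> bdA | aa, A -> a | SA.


Start: S' -> .S
For each item with dot before a nonterminal B, add B -> .γ for every B-production
Closure: [S' -> .S, S -> .bdA, S -> .aa]


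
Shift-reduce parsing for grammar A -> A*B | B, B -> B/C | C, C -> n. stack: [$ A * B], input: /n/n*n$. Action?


'/' can extend B; shift to build B -> B/C
Action: shift


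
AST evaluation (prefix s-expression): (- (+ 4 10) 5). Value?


Evaluate inner: (+ 4 10) = 14
Evaluate root: (- 14 5) = 9
Result: 9


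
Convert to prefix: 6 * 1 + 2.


left-to-right (same/higher precedence on left): tree is (+ (* 6 1) 2)
Prefix: + * 6 1 2


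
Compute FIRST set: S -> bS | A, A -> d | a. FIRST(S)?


Per alternative of S: FIRST(bS) = {b}; FIRST(A) = {a, d}
FIRST(S) = {a, b, d}


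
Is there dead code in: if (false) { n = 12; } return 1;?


condition is constant false, so the whole block is unreachable
Dead: 'if (false) { n = 12; }'


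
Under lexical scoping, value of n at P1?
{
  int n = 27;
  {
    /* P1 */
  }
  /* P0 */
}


P1's block does not declare n; resolves to the enclosing declaration at depth 0
n = 27


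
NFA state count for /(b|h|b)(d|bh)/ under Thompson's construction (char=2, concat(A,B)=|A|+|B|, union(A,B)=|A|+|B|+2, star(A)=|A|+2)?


Syntax tree has 6 char leaf(s), 3 union(s), 0 star(s)
chars contribute 6×2 = 12; each union adds +2; each star adds +2
Total: 12 + 6 + 0 = 18 states


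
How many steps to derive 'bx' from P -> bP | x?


Derivation: P => bP => bx
Steps: 2


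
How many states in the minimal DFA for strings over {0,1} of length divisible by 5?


Track length mod 5: states 0..4, accept at 0
Minimal DFA: 5 states


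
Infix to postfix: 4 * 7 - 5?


Left to right (same or higher precedence on left)
Postfix: 4 7 * 5 -


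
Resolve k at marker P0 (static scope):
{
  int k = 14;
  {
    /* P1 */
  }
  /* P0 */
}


k declared in the same block as P0
k = 14


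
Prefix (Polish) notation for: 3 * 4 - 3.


left-to-right (same/higher precedence on left): tree is (- (* 3 4) 3)
Prefix: - * 3 4 3


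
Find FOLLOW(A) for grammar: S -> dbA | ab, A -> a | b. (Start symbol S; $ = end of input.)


$ ∈ FOLLOW(S). For each A -> αBβ: add FIRST(β)\{ε} to FOLLOW(B); if β nullable, add FOLLOW(A).
FOLLOW(A) = {$}


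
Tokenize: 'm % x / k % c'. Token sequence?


Scan left to right, longest-match per lexeme
Tokens: ID(m), OP(%), ID(x), OP(/), ID(k), OP(%), ID(c)


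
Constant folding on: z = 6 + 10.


6 + 10 = 16 at compile time
Optimized: z = 16


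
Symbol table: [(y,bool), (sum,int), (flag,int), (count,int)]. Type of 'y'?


Lookup 'y' → type bool


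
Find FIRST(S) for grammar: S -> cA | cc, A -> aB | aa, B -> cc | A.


Per alternative of S: FIRST(cA) = {c}; FIRST(cc) = {c}
FIRST(S) = {c}


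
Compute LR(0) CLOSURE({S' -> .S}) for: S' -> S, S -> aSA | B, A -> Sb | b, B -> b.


Start: S' -> .S
For each item with dot before a nonterminal B, add B -> .γ for every B-production
Closure: [S' -> .S, S -> .aSA, S -> .B, B -> .b]


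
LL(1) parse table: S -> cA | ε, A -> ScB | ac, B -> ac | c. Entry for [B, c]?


For [B, c]: 'c' ∈ FIRST(c)
Entry: B -> c


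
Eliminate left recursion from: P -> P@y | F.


Left-recursive alternatives: P@y; non-recursive: F
Introduce P': P -> FP', P' -> @yP' | ε


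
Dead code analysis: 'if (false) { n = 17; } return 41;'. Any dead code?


condition is constant false, so the whole block is unreachable
Dead: 'if (false) { n = 17; }'


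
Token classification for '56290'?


Pattern: digits only
Type: INTEGER_LITERAL


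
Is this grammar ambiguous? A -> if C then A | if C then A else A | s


dangling else: 'if C then if C then s else s' parses two ways
Ambiguous


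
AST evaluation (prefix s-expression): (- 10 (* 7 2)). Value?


Evaluate inner: (* 7 2) = 14
Evaluate root: (- 10 14) = -4
Result: -4


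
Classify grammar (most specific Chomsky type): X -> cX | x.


Right-linear: every RHS is a terminal or a terminal followed by one nonterminal
Classification: Type 3 (Regular)


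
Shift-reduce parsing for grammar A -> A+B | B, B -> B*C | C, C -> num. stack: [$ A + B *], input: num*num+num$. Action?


no handle; shift 'num'
Action: shift


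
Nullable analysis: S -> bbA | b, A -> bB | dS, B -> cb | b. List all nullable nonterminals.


A nonterminal is nullable iff some alternative derives ε (directly, or every symbol in it is nullable)
Nullable: {}


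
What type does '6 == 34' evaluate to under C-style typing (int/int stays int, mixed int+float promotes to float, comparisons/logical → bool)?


Operand types: int == int
Rule: comparison yields bool
Result type: bool


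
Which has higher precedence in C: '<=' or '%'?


'%' is multiplicative (level 10); '<=' is relational (level 7)
Higher level binds tighter
'%' has higher precedence than '<='


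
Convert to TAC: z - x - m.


Break into single-operator statements:
t1 = z - x
t2 = t1 - m


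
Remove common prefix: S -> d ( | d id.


Common prefix: 'd'
Factored: S -> d S', S' -> ( | id


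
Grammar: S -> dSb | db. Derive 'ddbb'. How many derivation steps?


Derivation: S => dSb => ddbb
Steps: 2


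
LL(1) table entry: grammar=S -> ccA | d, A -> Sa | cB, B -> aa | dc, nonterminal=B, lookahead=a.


For [B, a]: 'a' ∈ FIRST(aa)
Entry: B -> aa


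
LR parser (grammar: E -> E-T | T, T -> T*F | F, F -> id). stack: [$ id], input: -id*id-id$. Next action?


'id' on top is the handle for F -> id
Action: reduce (F -> id)


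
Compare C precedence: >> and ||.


'>>' is shift (level 8); '||' is logical OR (level 1)
Higher level binds tighter
'>>' has higher precedence than '||'


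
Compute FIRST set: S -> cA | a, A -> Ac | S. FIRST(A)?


Per alternative of A: FIRST(Ac) = {a, c}; FIRST(S) = {a, c}
FIRST(A) = {a, c}


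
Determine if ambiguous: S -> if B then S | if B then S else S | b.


dangling else: 'if B then if B then b else b' parses two ways
Ambiguous


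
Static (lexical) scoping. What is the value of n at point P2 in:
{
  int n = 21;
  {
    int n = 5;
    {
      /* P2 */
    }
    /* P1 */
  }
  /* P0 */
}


P2's block does not declare n; resolves to the enclosing declaration at depth 1
n = 5


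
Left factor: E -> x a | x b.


Common prefix: 'x'
Factored: E -> x E', E' -> a | b


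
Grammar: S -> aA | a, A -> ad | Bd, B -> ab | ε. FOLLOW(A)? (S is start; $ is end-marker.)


$ ∈ FOLLOW(S). For each A -> αBβ: add FIRST(β)\{ε} to FOLLOW(B); if β nullable, add FOLLOW(A).
FOLLOW(A) = {$}


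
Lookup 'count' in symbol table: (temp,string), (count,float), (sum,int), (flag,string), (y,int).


Lookup 'count' → type float


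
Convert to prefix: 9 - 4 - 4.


left-to-right (same/higher precedence on left): tree is (- (- 9 4) 4)
Prefix: - - 9 4 4


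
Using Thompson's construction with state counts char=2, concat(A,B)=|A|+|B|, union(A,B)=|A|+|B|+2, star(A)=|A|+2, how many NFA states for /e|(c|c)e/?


Syntax tree has 4 char leaf(s), 2 union(s), 0 star(s)
chars contribute 4×2 = 8; each union adds +2; each star adds +2
Total: 8 + 4 + 0 = 12 states


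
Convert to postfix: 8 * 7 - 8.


Left to right (same or higher precedence on left)
Postfix: 8 7 * 8 -


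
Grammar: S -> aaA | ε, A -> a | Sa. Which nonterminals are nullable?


A nonterminal is nullable iff some alternative derives ε (directly, or every symbol in it is nullable)
Nullable: {S}


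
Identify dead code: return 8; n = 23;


statement follows a return and is unreachable
Dead: 'n = 23'


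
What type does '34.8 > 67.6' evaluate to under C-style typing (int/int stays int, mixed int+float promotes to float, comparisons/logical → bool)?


Operand types: float > float
Rule: comparison yields bool
Result type: bool


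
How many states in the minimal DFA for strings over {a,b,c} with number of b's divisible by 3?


Track (count of b) mod 3: states 0..2, accept at 0
Minimal DFA: 3 states


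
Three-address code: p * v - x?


Break into single-operator statements:
t1 = p * v
t2 = t1 - x


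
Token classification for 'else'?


Pattern: reserved word
Type: KEYWORD


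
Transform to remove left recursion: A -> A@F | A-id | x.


Left-recursive alternatives: A@F, A-id; non-recursive: x
Introduce A': A -> xA', A' -> @FA' | -idA' | ε


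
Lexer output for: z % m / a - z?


Scan left to right, longest-match per lexeme
Tokens: ID(z), OP(%), ID(m), OP(/), ID(a), OP(-), ID(z)


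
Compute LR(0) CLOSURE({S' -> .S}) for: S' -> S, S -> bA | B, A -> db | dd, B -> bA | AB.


Start: S' -> .S
For each item with dot before a nonterminal B, add B -> .γ for every B-production
Closure: [S' -> .S, S -> .bA, S -> .B, B -> .bA, B -> .AB, A -> .db, A -> .dd]


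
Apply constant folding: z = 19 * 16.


19 * 16 = 304 at compile time
Optimized: z = 304


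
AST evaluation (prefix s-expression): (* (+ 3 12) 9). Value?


Evaluate inner: (+ 3 12) = 15
Evaluate root: (* 15 9) = 135
Result: 135


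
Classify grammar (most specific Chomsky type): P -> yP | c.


Right-linear: every RHS is a terminal or a terminal followed by one nonterminal
Classification: Type 3 (Regular)


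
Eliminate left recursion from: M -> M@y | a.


Left-recursive alternatives: M@y; non-recursive: a
Introduce M': M -> aM', M' -> @yM' | ε


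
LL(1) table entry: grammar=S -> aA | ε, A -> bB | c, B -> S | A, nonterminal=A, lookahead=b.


For [A, b]: 'b' ∈ FIRST(bB)
Entry: A -> bB


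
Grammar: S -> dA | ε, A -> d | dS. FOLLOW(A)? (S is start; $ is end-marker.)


$ ∈ FOLLOW(S). For each A -> αBβ: add FIRST(β)\{ε} to FOLLOW(B); if β nullable, add FOLLOW(A).
FOLLOW(A) = {$}


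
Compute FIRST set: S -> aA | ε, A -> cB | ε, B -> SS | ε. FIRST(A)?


Per alternative of A: FIRST(cB) = {c}; FIRST(ε) = {ε}
FIRST(A) = {c, ε}


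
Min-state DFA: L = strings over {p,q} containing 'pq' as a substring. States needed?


KMP-style automaton: 2 progress states + 1 absorbing accept = 3
Minimal DFA: 3 states


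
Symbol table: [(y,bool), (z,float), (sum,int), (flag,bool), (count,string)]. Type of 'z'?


Lookup 'z' → type float


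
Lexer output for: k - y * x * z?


Scan left to right, longest-match per lexeme
Tokens: ID(k), OP(-), ID(y), OP(*), ID(x), OP(*), ID(z)


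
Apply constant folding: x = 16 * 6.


16 * 6 = 96 at compile time
Optimized: x = 96


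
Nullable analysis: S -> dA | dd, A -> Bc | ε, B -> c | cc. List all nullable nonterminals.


A nonterminal is nullable iff some alternative derives ε (directly, or every symbol in it is nullable)
Nullable: {A}


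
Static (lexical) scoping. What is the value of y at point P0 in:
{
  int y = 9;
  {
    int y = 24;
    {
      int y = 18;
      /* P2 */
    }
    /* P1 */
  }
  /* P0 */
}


y declared in the same block as P0
y = 9


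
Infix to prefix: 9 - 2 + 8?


left-to-right (same/higher precedence on left): tree is (+ (- 9 2) 8)
Prefix: + - 9 2 8


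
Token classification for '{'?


Pattern: delimiter/punctuation
Type: PUNCTUATION


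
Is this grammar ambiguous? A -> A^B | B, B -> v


precedence layered via separate nonterminal B: deterministic
Unambiguous


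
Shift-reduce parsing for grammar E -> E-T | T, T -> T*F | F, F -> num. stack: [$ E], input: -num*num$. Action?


shift '-' to continue E -> E-T
Action: shift


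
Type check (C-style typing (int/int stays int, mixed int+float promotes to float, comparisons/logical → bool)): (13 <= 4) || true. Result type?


Operand types: bool || bool
Rule: logical operators take bool operands and yield bool
Result type: bool


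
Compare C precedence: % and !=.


'%' is multiplicative (level 10); '!=' is equality (level 6)
Higher level binds tighter
'%' has higher precedence than '!='


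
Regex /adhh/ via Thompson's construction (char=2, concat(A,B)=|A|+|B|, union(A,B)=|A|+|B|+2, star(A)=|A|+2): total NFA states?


Syntax tree has 4 char leaf(s), 0 union(s), 0 star(s)
chars contribute 4×2 = 8; each union adds +2; each star adds +2
Total: 8 + 0 + 0 = 8 states


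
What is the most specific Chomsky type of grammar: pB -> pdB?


LHS has context (more than one symbol) and |LHS| ≤ |RHS|
Classification: Type 1 (Context-Sensitive)


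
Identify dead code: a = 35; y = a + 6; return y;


a is read by y's definition; y is returned
No dead code


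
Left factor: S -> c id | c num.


Common prefix: 'c'
Factored: S -> c S', S' -> id | num


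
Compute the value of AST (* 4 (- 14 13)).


Evaluate inner: (- 14 13) = 1
Evaluate root: (* 4 1) = 4
Result: 4


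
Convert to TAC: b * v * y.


Break into single-operator statements:
t1 = b * v
t2 = t1 * y


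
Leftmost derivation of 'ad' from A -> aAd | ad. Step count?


Derivation: A => ad
Steps: 1


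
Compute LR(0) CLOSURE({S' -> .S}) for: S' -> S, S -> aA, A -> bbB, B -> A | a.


Start: S' -> .S
For each item with dot before a nonterminal B, add B -> .γ for every B-production
Closure: [S' -> .S, S -> .aA]


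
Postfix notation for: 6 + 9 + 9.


Left to right (same or higher precedence on left)
Postfix: 6 9 + 9 +


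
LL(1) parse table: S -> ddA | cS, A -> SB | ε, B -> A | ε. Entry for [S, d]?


For [S, d]: 'd' ∈ FIRST(ddA)
Entry: S -> ddA


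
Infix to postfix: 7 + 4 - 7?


Left to right (same or higher precedence on left)
Postfix: 7 4 + 7 -


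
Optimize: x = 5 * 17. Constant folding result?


5 * 17 = 85 at compile time
Optimized: x = 85


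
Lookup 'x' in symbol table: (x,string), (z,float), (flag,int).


Lookup 'x' → type string


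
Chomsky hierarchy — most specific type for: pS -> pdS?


LHS has context (more than one symbol) and |LHS| ≤ |RHS|
Classification: Type 1 (Context-Sensitive)


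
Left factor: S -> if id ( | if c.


Common prefix: 'if'
Factored: S -> if S', S' -> id ( | c


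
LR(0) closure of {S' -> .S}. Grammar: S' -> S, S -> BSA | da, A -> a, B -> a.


Start: S' -> .S
For each item with dot before a nonterminal B, add B -> .γ for every B-production
Closure: [S' -> .S, S -> .BSA, S -> .da, B -> .a]


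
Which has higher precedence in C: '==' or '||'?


'==' is equality (level 6); '||' is logical OR (level 1)
Higher level binds tighter
'==' has higher precedence than '||'


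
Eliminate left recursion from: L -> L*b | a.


Left-recursive alternatives: L*b; non-recursive: a
Introduce L': L -> aL', L' -> *bL' | ε


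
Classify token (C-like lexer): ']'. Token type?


Pattern: delimiter/punctuation
Type: PUNCTUATION


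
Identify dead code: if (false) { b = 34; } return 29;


condition is constant false, so the whole block is unreachable
Dead: 'if (false) { b = 34; }'


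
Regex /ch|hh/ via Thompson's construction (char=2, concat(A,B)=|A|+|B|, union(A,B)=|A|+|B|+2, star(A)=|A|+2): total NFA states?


Syntax tree has 4 char leaf(s), 1 union(s), 0 star(s)
chars contribute 4×2 = 8; each union adds +2; each star adds +2
Total: 8 + 2 + 0 = 10 states


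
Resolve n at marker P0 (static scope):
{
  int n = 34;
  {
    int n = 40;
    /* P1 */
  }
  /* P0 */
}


n declared in the same block as P0
n = 34


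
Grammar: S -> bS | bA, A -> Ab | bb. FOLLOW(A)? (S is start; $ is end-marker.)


$ ∈ FOLLOW(S). For each A -> αBβ: add FIRST(β)\{ε} to FOLLOW(B); if β nullable, add FOLLOW(A).
FOLLOW(A) = {$, b}


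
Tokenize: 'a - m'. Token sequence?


Scan left to right, longest-match per lexeme
Tokens: ID(a), OP(-), ID(m)


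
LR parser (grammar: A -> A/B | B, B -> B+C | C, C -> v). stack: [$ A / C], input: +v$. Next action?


'C' (not preceded by B+) is the handle for B -> C
Action: reduce (B -> C)


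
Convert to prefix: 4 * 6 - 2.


left-to-right (same/higher precedence on left): tree is (- (* 4 6) 2)
Prefix: - * 4 6 2


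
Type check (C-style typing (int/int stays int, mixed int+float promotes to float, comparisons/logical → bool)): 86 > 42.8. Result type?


Operand types: int > float
Rule: comparison yields bool
Result type: bool


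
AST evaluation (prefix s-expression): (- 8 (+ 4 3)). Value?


Evaluate inner: (+ 4 3) = 7
Evaluate root: (- 8 7) = 1
Result: 1


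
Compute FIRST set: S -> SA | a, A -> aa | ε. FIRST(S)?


Per alternative of S: FIRST(SA) = {a}; FIRST(a) = {a}
FIRST(S) = {a}


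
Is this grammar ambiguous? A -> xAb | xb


balanced x^n…b^n: each string has a unique parse
Unambiguous


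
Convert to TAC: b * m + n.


Break into single-operator statements:
t1 = b * m
t2 = t1 + n


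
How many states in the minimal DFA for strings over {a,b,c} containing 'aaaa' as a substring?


KMP-style automaton: 4 progress states + 1 absorbing accept = 5
Minimal DFA: 5 states


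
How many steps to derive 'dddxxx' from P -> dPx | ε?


Derivation: P => dPx => ddPxx => dddPxxx => dddxxx
Steps: 4


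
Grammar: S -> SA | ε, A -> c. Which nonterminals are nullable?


A nonterminal is nullable iff some alternative derives ε (directly, or every symbol in it is nullable)
Nullable: {S}


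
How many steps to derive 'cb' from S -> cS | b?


Derivation: S => cS => cb
Steps: 2


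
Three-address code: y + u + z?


Break into single-operator statements:
t1 = y + u
t2 = t1 + z


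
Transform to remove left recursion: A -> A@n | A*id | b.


Left-recursive alternatives: A@n, A*id; non-recursive: b
Introduce A': A -> bA', A' -> @nA' | *idA' | ε


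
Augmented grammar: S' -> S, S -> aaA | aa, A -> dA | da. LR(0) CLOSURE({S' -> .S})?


Start: S' -> .S
For each item with dot before a nonterminal B, add B -> .γ for every B-production
Closure: [S' -> .S, S -> .aaA, S -> .aa]


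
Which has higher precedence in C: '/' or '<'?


'/' is multiplicative (level 10); '<' is relational (level 7)
Higher level binds tighter
'/' has higher precedence than '<'


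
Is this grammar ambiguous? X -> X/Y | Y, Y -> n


precedence layered via separate nonterminal Y: deterministic
Unambiguous


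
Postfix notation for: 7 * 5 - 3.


Left to right (same or higher precedence on left)
Postfix: 7 5 * 3 -


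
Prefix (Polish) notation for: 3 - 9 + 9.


left-to-right (same/higher precedence on left): tree is (+ (- 3 9) 9)
Prefix: + - 3 9 9


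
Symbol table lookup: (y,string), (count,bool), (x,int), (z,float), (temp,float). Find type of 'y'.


Lookup 'y' → type string


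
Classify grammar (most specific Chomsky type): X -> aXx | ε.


Single nonterminal LHS, but a^n x^n is not regular
Classification: Type 2 (Context-Free)


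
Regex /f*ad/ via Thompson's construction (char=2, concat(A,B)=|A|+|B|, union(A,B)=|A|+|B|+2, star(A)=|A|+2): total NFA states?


Syntax tree has 3 char leaf(s), 0 union(s), 1 star(s)
chars contribute 3×2 = 6; each union adds +2; each star adds +2
Total: 6 + 0 + 2 = 8 states
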